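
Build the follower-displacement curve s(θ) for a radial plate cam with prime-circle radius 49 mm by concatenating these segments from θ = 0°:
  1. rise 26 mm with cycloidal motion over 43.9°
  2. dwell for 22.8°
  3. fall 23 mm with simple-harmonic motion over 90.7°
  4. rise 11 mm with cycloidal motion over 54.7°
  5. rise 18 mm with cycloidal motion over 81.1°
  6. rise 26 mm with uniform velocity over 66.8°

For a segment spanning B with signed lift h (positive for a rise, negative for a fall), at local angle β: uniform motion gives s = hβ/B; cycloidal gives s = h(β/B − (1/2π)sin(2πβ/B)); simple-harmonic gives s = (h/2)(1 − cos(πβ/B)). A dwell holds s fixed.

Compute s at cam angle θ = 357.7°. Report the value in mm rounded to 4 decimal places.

seg 1 [0°–43.9°] cycloidal, h=26: full span → s += 26 → s = 26.0000
seg 2 [43.9°–66.7°] dwell: s stays 26.0000
seg 3 [66.7°–157.4°] simple-harmonic, h=-23: full span → s += -23 → s = 3.0000
seg 4 [157.4°–212.1°] cycloidal, h=11: full span → s += 11 → s = 14.0000
seg 5 [212.1°–293.2°] cycloidal, h=18: full span → s += 18 → s = 32.0000
seg 6 [293.2°–360°] uniform, h=26: θ=357.7° here. β=64.5, B=66.8. 26·64.5/66.8 = 25.1048 → s = 57.1048

57.1048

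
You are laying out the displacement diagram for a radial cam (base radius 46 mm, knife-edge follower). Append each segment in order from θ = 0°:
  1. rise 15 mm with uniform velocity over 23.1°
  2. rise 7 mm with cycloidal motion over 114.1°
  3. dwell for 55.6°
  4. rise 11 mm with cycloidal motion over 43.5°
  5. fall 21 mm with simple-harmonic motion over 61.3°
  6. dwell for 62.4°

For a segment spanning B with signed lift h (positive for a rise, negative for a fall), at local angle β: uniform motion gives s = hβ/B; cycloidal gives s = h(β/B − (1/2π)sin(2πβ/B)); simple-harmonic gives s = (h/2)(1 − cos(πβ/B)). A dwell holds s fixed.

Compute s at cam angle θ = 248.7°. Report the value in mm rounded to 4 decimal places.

seg 1 [0°–23.1°] uniform, h=15: full span → s += 15 → s = 15.0000
seg 2 [23.1°–137.2°] cycloidal, h=7: full span → s += 7 → s = 22.0000
seg 3 [137.2°–192.8°] dwell: s stays 22.0000
seg 4 [192.8°–236.3°] cycloidal, h=11: full span → s += 11 → s = 33.0000
seg 5 [236.3°–297.6°] simple-harmonic, h=-21: θ=248.7° here. β=12.4, B=61.3. -21/2·(1 − cos(π·0.2023)) = -2.0498 → s = 30.9502

30.9502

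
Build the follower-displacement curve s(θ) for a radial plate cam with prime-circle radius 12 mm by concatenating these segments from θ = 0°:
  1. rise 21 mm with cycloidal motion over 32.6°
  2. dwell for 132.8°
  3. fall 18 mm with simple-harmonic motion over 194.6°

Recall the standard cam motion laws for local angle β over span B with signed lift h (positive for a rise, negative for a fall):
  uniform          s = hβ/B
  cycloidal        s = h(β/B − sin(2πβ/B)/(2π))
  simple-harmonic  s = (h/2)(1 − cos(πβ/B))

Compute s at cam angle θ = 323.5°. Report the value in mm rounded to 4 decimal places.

seg 1 [0°–32.6°] cycloidal, h=21: full span → s += 21 → s = 21.0000
seg 2 [32.6°–165.4°] dwell: s stays 21.0000
seg 3 [165.4°–360°] simple-harmonic, h=-18: θ=323.5° here. β=158.1, B=194.6. -18/2·(1 − cos(π·0.8124)) = -16.4822 → s = 4.5178

4.5178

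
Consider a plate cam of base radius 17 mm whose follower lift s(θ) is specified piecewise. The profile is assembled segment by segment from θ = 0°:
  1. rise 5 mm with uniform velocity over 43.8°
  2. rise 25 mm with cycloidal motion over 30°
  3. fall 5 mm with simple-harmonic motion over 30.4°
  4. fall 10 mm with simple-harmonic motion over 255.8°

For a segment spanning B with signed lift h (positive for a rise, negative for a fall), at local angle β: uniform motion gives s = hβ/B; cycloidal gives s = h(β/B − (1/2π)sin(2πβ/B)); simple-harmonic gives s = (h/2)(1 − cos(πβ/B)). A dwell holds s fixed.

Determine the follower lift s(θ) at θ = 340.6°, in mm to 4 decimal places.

seg 1 [0°–43.8°] uniform, h=5: full span → s += 5 → s = 5.0000
seg 2 [43.8°–73.8°] cycloidal, h=25: full span → s += 25 → s = 30.0000
seg 3 [73.8°–104.2°] simple-harmonic, h=-5: full span → s += -5 → s = 25.0000
seg 4 [104.2°–360°] simple-harmonic, h=-10: θ=340.6° here. β=236.4, B=255.8. -10/2·(1 − cos(π·0.9242)) = -9.8588 → s = 15.1412

15.1412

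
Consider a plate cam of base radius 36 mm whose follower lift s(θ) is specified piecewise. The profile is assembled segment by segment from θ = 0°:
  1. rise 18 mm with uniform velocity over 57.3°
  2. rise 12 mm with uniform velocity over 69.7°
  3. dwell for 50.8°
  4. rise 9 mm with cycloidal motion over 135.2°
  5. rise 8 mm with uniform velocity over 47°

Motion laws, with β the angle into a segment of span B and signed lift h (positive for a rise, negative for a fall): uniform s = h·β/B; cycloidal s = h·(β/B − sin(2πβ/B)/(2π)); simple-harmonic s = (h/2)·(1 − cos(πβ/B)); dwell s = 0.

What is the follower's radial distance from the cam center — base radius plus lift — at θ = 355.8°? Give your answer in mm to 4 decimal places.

seg 1 [0°–57.3°] uniform, h=18: full span → s += 18 → s = 18.0000
seg 2 [57.3°–127°] uniform, h=12: full span → s += 12 → s = 30.0000
seg 3 [127°–177.8°] dwell: s stays 30.0000
seg 4 [177.8°–313°] cycloidal, h=9: full span → s += 9 → s = 39.0000
seg 5 [313°–360°] uniform, h=8: θ=355.8° here. β=42.8, B=47. 8·42.8/47 = 7.2851 → s = 46.2851
radial distance = base radius + s = 36 + 46.2851 = 82.2851

82.2851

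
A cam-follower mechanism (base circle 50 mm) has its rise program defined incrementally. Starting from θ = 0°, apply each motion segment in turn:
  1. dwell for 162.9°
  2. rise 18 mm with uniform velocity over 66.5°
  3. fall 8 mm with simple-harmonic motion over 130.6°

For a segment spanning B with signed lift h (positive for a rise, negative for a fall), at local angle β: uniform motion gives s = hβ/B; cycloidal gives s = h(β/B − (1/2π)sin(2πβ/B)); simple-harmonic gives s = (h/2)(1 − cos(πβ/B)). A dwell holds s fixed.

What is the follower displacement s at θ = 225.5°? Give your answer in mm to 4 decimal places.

seg 1 [0°–162.9°] dwell: s stays 0.0000
seg 2 [162.9°–229.4°] uniform, h=18: θ=225.5° here. β=62.6, B=66.5. 18·62.6/66.5 = 16.9444 → s = 16.9444

16.9444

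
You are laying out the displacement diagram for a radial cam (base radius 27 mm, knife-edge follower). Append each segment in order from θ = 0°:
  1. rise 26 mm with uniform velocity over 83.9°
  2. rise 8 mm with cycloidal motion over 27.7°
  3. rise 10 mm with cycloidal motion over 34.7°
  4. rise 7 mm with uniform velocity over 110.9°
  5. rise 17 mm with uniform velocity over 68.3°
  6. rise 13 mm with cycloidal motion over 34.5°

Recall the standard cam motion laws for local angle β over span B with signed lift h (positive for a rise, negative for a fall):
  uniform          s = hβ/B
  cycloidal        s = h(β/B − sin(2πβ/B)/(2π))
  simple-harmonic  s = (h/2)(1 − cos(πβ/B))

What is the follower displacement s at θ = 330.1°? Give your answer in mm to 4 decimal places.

seg 1 [0°–83.9°] uniform, h=26: full span → s += 26 → s = 26.0000
seg 2 [83.9°–111.6°] cycloidal, h=8: full span → s += 8 → s = 34.0000
seg 3 [111.6°–146.3°] cycloidal, h=10: full span → s += 10 → s = 44.0000
seg 4 [146.3°–257.2°] uniform, h=7: full span → s += 7 → s = 51.0000
seg 5 [257.2°–325.5°] uniform, h=17: full span → s += 17 → s = 68.0000
seg 6 [325.5°–360°] cycloidal, h=13: θ=330.1° here. β=4.6, B=34.5. 13·(0.1333 − sin(2π·0.1333)/(2π)) = 0.1958 → s = 68.1958

68.1958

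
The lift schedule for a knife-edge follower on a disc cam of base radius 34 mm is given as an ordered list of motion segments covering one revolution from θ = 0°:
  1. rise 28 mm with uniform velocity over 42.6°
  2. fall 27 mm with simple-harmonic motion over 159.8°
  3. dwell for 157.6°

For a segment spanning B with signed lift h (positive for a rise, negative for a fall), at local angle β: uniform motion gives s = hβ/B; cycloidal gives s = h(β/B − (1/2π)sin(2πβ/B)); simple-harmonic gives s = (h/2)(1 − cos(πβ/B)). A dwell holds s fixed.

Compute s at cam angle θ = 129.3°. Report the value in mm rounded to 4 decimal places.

seg 1 [0°–42.6°] uniform, h=28: full span → s += 28 → s = 28.0000
seg 2 [42.6°–202.4°] simple-harmonic, h=-27: θ=129.3° here. β=86.7, B=159.8. -27/2·(1 − cos(π·0.5426)) = -15.2994 → s = 12.7006

12.7006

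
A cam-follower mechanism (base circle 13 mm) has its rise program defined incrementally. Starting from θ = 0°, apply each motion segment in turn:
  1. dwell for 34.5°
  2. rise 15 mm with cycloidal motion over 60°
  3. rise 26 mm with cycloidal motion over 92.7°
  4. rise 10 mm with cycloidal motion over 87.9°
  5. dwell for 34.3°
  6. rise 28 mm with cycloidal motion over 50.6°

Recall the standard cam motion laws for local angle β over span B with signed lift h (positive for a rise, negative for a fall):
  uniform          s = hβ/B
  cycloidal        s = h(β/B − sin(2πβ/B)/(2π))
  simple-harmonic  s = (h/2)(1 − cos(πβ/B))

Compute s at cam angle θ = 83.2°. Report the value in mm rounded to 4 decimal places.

seg 1 [0°–34.5°] dwell: s stays 0.0000
seg 2 [34.5°–94.5°] cycloidal, h=15: θ=83.2° here. β=48.7, B=60. 15·(0.8117 − sin(2π·0.8117)/(2π)) = 14.3854 → s = 14.3854

14.3854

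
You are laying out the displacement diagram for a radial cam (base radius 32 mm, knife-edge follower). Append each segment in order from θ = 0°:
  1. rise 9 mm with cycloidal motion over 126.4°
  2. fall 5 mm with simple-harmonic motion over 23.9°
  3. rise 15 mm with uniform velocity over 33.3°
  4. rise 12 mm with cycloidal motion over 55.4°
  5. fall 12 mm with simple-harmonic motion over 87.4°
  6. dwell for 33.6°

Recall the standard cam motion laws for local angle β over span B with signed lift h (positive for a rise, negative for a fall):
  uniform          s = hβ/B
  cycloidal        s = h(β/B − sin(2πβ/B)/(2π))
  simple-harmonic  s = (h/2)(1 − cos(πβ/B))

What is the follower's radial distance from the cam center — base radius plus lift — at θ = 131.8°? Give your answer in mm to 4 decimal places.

seg 1 [0°–126.4°] cycloidal, h=9: full span → s += 9 → s = 9.0000
seg 2 [126.4°–150.3°] simple-harmonic, h=-5: θ=131.8° here. β=5.4, B=23.9. -5/2·(1 − cos(π·0.2259)) = -0.6038 → s = 8.3962
radial distance = base radius + s = 32 + 8.3962 = 40.3962

40.3962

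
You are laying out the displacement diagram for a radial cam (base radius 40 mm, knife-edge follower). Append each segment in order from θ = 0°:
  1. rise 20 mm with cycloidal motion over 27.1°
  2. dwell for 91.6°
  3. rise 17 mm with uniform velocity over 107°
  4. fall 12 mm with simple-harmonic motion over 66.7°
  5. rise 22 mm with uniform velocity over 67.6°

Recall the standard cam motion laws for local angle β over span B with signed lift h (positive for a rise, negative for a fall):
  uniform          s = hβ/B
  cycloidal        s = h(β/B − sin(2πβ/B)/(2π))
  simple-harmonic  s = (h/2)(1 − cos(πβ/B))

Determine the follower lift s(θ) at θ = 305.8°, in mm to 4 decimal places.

seg 1 [0°–27.1°] cycloidal, h=20: full span → s += 20 → s = 20.0000
seg 2 [27.1°–118.7°] dwell: s stays 20.0000
seg 3 [118.7°–225.7°] uniform, h=17: full span → s += 17 → s = 37.0000
seg 4 [225.7°–292.4°] simple-harmonic, h=-12: full span → s += -12 → s = 25.0000
seg 5 [292.4°–360°] uniform, h=22: θ=305.8° here. β=13.4, B=67.6. 22·13.4/67.6 = 4.3609 → s = 29.3609

29.3609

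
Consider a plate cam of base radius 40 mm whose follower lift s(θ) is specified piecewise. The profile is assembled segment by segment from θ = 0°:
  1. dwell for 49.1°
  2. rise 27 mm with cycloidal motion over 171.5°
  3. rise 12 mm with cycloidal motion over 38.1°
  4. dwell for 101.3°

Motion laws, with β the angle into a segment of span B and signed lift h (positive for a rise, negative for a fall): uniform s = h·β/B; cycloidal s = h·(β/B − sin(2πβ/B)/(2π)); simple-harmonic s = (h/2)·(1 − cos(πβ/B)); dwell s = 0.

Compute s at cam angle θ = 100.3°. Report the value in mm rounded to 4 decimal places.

seg 1 [0°–49.1°] dwell: s stays 0.0000
seg 2 [49.1°–220.6°] cycloidal, h=27: θ=100.3° here. β=51.2, B=171.5. 27·(0.2985 − sin(2π·0.2985)/(2π)) = 3.9618 → s = 3.9618

3.9618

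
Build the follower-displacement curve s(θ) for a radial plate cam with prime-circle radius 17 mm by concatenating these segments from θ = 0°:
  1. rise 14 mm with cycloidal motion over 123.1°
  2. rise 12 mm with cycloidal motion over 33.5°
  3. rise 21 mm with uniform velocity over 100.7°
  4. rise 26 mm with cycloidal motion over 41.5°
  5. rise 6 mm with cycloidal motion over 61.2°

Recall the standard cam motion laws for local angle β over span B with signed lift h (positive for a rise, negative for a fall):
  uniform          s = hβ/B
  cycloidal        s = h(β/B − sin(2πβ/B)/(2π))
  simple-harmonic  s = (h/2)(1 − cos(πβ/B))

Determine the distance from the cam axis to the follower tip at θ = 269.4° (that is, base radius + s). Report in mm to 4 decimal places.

seg 1 [0°–123.1°] cycloidal, h=14: full span → s += 14 → s = 14.0000
seg 2 [123.1°–156.6°] cycloidal, h=12: full span → s += 12 → s = 26.0000
seg 3 [156.6°–257.3°] uniform, h=21: full span → s += 21 → s = 47.0000
seg 4 [257.3°–298.8°] cycloidal, h=26: θ=269.4° here. β=12.1, B=41.5. 26·(0.2916 − sin(2π·0.2916)/(2π)) = 3.5830 → s = 50.5830
radial distance = base radius + s = 17 + 50.5830 = 67.5830

67.5830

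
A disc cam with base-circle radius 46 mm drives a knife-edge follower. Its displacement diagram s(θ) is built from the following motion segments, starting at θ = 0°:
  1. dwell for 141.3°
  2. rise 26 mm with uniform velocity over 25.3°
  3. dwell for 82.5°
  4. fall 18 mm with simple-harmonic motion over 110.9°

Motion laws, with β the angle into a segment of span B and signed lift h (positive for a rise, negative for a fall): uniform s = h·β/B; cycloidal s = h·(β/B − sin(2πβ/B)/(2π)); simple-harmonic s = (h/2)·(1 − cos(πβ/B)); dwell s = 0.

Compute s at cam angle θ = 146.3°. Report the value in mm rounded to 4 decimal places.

seg 1 [0°–141.3°] dwell: s stays 0.0000
seg 2 [141.3°–166.6°] uniform, h=26: θ=146.3° here. β=5, B=25.3. 26·5/25.3 = 5.1383 → s = 5.1383

5.1383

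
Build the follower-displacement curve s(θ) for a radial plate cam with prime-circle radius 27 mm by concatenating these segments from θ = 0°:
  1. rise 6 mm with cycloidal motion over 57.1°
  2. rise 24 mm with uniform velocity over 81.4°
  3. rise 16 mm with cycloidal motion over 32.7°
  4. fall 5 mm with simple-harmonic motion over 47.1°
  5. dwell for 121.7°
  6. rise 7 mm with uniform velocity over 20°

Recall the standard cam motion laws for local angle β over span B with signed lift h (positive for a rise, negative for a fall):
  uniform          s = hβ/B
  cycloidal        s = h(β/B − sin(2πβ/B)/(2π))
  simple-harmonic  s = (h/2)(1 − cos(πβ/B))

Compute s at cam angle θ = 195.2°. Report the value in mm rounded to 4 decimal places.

seg 1 [0°–57.1°] cycloidal, h=6: full span → s += 6 → s = 6.0000
seg 2 [57.1°–138.5°] uniform, h=24: full span → s += 24 → s = 30.0000
seg 3 [138.5°–171.2°] cycloidal, h=16: full span → s += 16 → s = 46.0000
seg 4 [171.2°–218.3°] simple-harmonic, h=-5: θ=195.2° here. β=24, B=47.1. -5/2·(1 − cos(π·0.5096)) = -2.5750 → s = 43.4250

43.4250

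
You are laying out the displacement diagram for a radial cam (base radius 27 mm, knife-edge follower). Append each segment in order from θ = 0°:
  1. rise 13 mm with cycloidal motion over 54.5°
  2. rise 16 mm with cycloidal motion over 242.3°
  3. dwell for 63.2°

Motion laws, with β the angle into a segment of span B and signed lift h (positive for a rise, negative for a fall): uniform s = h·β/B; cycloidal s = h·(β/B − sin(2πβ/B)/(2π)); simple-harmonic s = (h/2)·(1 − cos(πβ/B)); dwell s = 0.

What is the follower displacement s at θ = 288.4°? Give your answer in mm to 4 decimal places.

seg 1 [0°–54.5°] cycloidal, h=13: full span → s += 13 → s = 13.0000
seg 2 [54.5°–296.8°] cycloidal, h=16: θ=288.4° here. β=233.9, B=242.3. 16·(0.9653 − sin(2π·0.9653)/(2π)) = 15.9956 → s = 28.9956

28.9956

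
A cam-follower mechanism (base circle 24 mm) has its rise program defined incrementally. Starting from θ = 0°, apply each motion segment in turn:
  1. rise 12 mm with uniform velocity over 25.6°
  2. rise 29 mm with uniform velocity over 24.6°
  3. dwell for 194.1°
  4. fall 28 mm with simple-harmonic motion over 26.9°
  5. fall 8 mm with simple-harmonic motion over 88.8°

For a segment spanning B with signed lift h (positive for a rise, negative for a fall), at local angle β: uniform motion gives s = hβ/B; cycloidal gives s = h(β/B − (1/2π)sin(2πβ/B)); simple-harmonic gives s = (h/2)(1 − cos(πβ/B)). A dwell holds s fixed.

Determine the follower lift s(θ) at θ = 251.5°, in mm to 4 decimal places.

seg 1 [0°–25.6°] uniform, h=12: full span → s += 12 → s = 12.0000
seg 2 [25.6°–50.2°] uniform, h=29: full span → s += 29 → s = 41.0000
seg 3 [50.2°–244.3°] dwell: s stays 41.0000
seg 4 [244.3°–271.2°] simple-harmonic, h=-28: θ=251.5° here. β=7.2, B=26.9. -28/2·(1 − cos(π·0.2677)) = -4.6646 → s = 36.3354

36.3354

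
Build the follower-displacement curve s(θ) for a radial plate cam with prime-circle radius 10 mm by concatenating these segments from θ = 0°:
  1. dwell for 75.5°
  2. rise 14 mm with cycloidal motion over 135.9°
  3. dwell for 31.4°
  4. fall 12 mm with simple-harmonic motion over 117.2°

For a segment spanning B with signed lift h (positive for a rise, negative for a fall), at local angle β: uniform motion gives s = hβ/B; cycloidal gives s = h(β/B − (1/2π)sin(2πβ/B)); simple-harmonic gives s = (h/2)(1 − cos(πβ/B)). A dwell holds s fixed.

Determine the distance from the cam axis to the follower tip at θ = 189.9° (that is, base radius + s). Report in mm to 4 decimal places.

seg 1 [0°–75.5°] dwell: s stays 0.0000
seg 2 [75.5°–211.4°] cycloidal, h=14: θ=189.9° here. β=114.4, B=135.9. 14·(0.8418 − sin(2π·0.8418)/(2π)) = 13.6529 → s = 13.6529
radial distance = base radius + s = 10 + 13.6529 = 23.6529

23.6529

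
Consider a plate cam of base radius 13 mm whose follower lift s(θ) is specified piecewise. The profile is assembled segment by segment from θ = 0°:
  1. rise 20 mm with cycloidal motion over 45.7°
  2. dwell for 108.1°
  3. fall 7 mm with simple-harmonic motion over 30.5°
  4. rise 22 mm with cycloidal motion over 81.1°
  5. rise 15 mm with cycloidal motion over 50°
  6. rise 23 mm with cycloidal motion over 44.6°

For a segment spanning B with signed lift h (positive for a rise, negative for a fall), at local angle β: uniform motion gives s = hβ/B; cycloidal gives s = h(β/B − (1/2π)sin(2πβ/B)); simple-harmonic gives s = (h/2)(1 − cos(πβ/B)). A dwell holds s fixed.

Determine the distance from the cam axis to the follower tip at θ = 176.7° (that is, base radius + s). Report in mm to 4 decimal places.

seg 1 [0°–45.7°] cycloidal, h=20: full span → s += 20 → s = 20.0000
seg 2 [45.7°–153.8°] dwell: s stays 20.0000
seg 3 [153.8°–184.3°] simple-harmonic, h=-7: θ=176.7° here. β=22.9, B=30.5. -7/2·(1 − cos(π·0.7508)) = -5.9812 → s = 14.0188
radial distance = base radius + s = 13 + 14.0188 = 27.0188

27.0188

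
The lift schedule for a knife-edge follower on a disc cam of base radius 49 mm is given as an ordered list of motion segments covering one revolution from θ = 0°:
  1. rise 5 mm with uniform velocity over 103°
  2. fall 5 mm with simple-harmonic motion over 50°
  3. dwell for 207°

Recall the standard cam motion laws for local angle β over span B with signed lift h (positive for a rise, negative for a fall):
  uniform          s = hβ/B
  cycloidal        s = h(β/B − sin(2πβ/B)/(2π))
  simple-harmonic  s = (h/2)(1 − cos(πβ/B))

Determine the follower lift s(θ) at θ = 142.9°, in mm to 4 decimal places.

seg 1 [0°–103°] uniform, h=5: full span → s += 5 → s = 5.0000
seg 2 [103°–153°] simple-harmonic, h=-5: θ=142.9° here. β=39.9, B=50. -5/2·(1 − cos(π·0.7980)) = -4.5133 → s = 0.4867

0.4867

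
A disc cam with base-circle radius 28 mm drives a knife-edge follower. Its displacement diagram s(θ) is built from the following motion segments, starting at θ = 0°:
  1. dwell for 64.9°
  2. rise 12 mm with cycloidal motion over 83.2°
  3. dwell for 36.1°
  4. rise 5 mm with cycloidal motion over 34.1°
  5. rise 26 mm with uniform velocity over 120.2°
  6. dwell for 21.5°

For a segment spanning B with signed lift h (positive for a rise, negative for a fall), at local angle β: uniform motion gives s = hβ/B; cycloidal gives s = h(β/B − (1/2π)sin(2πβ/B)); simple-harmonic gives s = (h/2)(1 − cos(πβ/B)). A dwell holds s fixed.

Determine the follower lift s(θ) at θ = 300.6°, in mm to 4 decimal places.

seg 1 [0°–64.9°] dwell: s stays 0.0000
seg 2 [64.9°–148.1°] cycloidal, h=12: full span → s += 12 → s = 12.0000
seg 3 [148.1°–184.2°] dwell: s stays 12.0000
seg 4 [184.2°–218.3°] cycloidal, h=5: full span → s += 5 → s = 17.0000
seg 5 [218.3°–338.5°] uniform, h=26: θ=300.6° here. β=82.3, B=120.2. 26·82.3/120.2 = 17.8020 → s = 34.8020

34.8020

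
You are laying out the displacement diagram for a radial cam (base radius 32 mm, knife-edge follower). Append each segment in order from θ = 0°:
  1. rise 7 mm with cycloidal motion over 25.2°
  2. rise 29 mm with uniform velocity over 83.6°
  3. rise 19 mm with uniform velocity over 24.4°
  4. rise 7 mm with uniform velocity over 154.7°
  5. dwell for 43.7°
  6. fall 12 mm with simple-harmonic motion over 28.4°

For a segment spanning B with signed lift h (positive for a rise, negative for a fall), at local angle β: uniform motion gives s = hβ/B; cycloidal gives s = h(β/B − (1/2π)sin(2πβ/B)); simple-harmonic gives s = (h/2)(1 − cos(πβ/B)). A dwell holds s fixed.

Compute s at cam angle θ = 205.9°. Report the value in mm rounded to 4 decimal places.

seg 1 [0°–25.2°] cycloidal, h=7: full span → s += 7 → s = 7.0000
seg 2 [25.2°–108.8°] uniform, h=29: full span → s += 29 → s = 36.0000
seg 3 [108.8°–133.2°] uniform, h=19: full span → s += 19 → s = 55.0000
seg 4 [133.2°–287.9°] uniform, h=7: θ=205.9° here. β=72.7, B=154.7. 7·72.7/154.7 = 3.2896 → s = 58.2896

58.2896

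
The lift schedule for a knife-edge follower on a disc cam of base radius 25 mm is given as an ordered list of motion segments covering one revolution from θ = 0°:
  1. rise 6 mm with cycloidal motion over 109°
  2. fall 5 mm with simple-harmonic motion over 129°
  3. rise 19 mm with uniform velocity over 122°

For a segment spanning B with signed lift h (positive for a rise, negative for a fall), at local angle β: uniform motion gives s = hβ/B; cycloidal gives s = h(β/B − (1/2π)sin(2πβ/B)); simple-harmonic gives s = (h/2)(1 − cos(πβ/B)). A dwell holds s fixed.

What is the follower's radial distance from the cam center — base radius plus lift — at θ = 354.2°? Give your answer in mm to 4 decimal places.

seg 1 [0°–109°] cycloidal, h=6: full span → s += 6 → s = 6.0000
seg 2 [109°–238°] simple-harmonic, h=-5: full span → s += -5 → s = 1.0000
seg 3 [238°–360°] uniform, h=19: θ=354.2° here. β=116.2, B=122. 19·116.2/122 = 18.0967 → s = 19.0967
radial distance = base radius + s = 25 + 19.0967 = 44.0967

44.0967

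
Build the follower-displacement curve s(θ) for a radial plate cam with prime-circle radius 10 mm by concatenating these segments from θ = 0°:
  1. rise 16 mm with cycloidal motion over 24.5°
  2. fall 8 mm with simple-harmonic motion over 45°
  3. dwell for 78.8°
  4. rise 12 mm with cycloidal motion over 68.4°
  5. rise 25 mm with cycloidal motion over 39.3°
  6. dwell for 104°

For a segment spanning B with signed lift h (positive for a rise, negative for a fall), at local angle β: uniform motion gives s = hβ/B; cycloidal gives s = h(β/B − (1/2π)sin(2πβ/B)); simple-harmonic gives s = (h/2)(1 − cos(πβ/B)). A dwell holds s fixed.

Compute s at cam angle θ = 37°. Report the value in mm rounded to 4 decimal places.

seg 1 [0°–24.5°] cycloidal, h=16: full span → s += 16 → s = 16.0000
seg 2 [24.5°–69.5°] simple-harmonic, h=-8: θ=37° here. β=12.5, B=45. -8/2·(1 − cos(π·0.2778)) = -1.4288 → s = 14.5712

14.5712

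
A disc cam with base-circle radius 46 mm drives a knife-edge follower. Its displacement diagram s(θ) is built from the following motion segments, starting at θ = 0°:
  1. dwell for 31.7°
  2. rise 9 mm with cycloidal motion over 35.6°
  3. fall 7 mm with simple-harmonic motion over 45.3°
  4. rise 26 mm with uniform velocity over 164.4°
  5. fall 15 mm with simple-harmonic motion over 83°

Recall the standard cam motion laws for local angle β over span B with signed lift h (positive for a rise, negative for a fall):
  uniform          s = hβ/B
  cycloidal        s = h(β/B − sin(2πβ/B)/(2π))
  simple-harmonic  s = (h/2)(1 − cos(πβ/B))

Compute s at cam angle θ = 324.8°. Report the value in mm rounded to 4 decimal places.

seg 1 [0°–31.7°] dwell: s stays 0.0000
seg 2 [31.7°–67.3°] cycloidal, h=9: full span → s += 9 → s = 9.0000
seg 3 [67.3°–112.6°] simple-harmonic, h=-7: full span → s += -7 → s = 2.0000
seg 4 [112.6°–277°] uniform, h=26: full span → s += 26 → s = 28.0000
seg 5 [277°–360°] simple-harmonic, h=-15: θ=324.8° here. β=47.8, B=83. -15/2·(1 − cos(π·0.5759)) = -9.2715 → s = 18.7285

18.7285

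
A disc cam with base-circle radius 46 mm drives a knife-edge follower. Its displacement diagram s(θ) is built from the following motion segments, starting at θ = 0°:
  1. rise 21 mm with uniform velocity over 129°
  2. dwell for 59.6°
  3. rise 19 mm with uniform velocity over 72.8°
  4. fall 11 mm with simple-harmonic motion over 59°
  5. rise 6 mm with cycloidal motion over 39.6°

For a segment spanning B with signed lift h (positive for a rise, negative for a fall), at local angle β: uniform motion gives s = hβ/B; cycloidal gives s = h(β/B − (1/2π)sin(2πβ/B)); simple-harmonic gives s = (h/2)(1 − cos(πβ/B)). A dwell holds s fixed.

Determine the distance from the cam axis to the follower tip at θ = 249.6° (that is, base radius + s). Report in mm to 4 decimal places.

seg 1 [0°–129°] uniform, h=21: full span → s += 21 → s = 21.0000
seg 2 [129°–188.6°] dwell: s stays 21.0000
seg 3 [188.6°–261.4°] uniform, h=19: θ=249.6° here. β=61, B=72.8. 19·61/72.8 = 15.9203 → s = 36.9203
radial distance = base radius + s = 46 + 36.9203 = 82.9203

82.9203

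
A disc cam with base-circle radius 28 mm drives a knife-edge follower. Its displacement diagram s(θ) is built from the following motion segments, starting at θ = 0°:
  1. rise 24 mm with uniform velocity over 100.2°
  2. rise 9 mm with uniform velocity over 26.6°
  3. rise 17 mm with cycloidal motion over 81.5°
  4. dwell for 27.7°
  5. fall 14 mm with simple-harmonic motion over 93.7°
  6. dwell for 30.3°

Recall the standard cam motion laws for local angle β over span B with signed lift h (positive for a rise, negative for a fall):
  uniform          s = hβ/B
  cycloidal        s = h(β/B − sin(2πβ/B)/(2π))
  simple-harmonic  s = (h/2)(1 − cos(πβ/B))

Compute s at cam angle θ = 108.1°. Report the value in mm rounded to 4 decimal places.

seg 1 [0°–100.2°] uniform, h=24: full span → s += 24 → s = 24.0000
seg 2 [100.2°–126.8°] uniform, h=9: θ=108.1° here. β=7.9, B=26.6. 9·7.9/26.6 = 2.6729 → s = 26.6729

26.6729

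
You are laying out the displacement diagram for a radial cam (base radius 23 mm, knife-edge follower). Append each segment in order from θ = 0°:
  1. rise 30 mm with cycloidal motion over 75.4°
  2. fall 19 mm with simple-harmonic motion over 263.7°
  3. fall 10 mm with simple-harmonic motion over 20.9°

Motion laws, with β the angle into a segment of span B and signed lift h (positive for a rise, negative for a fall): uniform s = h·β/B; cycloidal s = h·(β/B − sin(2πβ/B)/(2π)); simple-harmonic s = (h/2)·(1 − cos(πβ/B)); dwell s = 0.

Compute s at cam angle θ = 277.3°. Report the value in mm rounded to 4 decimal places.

seg 1 [0°–75.4°] cycloidal, h=30: full span → s += 30 → s = 30.0000
seg 2 [75.4°–339.1°] simple-harmonic, h=-19: θ=277.3° here. β=201.9, B=263.7. -19/2·(1 − cos(π·0.7656)) = -16.5394 → s = 13.4606

13.4606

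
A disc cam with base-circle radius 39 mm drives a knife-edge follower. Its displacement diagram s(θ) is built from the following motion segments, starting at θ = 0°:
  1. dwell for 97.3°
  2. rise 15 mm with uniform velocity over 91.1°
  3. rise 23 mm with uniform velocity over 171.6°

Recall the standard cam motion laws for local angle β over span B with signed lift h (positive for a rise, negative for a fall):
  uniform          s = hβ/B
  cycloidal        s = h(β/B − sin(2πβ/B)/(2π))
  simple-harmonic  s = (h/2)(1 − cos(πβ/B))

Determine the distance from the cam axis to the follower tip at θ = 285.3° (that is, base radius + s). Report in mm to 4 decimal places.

seg 1 [0°–97.3°] dwell: s stays 0.0000
seg 2 [97.3°–188.4°] uniform, h=15: full span → s += 15 → s = 15.0000
seg 3 [188.4°–360°] uniform, h=23: θ=285.3° here. β=96.9, B=171.6. 23·96.9/171.6 = 12.9878 → s = 27.9878
radial distance = base radius + s = 39 + 27.9878 = 66.9878

66.9878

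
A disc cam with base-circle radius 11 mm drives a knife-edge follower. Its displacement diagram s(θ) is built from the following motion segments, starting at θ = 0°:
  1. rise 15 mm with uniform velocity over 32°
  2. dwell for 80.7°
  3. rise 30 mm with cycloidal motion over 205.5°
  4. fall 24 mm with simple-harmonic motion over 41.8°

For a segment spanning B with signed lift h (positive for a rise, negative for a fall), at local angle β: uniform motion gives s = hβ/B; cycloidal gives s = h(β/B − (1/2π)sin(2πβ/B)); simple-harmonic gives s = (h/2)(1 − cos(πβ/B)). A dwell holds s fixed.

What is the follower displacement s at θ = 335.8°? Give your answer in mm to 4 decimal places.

seg 1 [0°–32°] uniform, h=15: full span → s += 15 → s = 15.0000
seg 2 [32°–112.7°] dwell: s stays 15.0000
seg 3 [112.7°–318.2°] cycloidal, h=30: full span → s += 30 → s = 45.0000
seg 4 [318.2°–360°] simple-harmonic, h=-24: θ=335.8° here. β=17.6, B=41.8. -24/2·(1 − cos(π·0.4211)) = -9.0542 → s = 35.9458

35.9458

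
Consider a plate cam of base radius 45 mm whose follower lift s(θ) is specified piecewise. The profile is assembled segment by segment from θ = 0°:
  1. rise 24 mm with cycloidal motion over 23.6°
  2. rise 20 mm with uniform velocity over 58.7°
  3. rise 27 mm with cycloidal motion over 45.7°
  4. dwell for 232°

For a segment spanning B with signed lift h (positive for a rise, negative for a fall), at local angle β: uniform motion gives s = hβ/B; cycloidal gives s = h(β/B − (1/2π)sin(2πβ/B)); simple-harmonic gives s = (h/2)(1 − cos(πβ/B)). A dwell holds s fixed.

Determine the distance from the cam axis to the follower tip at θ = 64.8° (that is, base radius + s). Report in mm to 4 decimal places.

seg 1 [0°–23.6°] cycloidal, h=24: full span → s += 24 → s = 24.0000
seg 2 [23.6°–82.3°] uniform, h=20: θ=64.8° here. β=41.2, B=58.7. 20·41.2/58.7 = 14.0375 → s = 38.0375
radial distance = base radius + s = 45 + 38.0375 = 83.0375

83.0375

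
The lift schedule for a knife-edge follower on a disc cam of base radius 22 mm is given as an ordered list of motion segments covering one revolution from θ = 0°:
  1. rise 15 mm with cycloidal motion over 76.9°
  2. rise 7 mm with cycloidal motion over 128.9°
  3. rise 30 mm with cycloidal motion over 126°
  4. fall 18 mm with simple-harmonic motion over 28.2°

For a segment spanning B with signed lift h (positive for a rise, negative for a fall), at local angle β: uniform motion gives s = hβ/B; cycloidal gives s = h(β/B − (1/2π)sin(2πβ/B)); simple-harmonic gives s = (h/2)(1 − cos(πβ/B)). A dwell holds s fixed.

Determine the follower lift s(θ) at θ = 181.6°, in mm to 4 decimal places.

seg 1 [0°–76.9°] cycloidal, h=15: full span → s += 15 → s = 15.0000
seg 2 [76.9°–205.8°] cycloidal, h=7: θ=181.6° here. β=104.7, B=128.9. 7·(0.8123 − sin(2π·0.8123)/(2π)) = 6.7157 → s = 21.7157

21.7157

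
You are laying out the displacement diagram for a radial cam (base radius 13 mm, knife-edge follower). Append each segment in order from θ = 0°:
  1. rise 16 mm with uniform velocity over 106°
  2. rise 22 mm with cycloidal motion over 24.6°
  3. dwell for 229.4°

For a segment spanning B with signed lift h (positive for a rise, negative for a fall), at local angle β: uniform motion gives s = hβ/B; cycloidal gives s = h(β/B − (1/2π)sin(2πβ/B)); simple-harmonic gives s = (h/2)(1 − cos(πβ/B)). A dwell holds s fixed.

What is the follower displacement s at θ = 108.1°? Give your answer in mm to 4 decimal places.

seg 1 [0°–106°] uniform, h=16: full span → s += 16 → s = 16.0000
seg 2 [106°–130.6°] cycloidal, h=22: θ=108.1° here. β=2.1, B=24.6. 22·(0.0854 − sin(2π·0.0854)/(2π)) = 0.0888 → s = 16.0888

16.0888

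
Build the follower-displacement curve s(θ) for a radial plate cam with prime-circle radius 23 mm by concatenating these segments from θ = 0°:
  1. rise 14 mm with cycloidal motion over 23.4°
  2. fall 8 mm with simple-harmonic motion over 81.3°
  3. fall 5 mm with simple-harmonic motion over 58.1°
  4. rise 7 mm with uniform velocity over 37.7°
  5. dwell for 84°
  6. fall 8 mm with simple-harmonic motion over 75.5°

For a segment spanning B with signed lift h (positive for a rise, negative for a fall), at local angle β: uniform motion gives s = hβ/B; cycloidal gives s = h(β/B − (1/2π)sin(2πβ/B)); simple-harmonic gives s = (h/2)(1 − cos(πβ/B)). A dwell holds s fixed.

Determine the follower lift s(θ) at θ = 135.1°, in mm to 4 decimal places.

seg 1 [0°–23.4°] cycloidal, h=14: full span → s += 14 → s = 14.0000
seg 2 [23.4°–104.7°] simple-harmonic, h=-8: full span → s += -8 → s = 6.0000
seg 3 [104.7°–162.8°] simple-harmonic, h=-5: θ=135.1° here. β=30.4, B=58.1. -5/2·(1 − cos(π·0.5232)) = -2.6823 → s = 3.3177

3.3177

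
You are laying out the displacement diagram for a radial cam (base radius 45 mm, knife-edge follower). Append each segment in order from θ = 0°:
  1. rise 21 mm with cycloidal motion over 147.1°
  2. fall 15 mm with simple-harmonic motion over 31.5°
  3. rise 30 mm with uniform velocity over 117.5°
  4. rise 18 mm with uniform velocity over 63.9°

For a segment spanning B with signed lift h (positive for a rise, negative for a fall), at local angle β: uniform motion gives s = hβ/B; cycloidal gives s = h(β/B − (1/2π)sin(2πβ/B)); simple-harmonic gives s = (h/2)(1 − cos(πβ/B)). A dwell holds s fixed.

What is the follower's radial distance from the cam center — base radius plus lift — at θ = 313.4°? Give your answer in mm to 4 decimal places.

seg 1 [0°–147.1°] cycloidal, h=21: full span → s += 21 → s = 21.0000
seg 2 [147.1°–178.6°] simple-harmonic, h=-15: full span → s += -15 → s = 6.0000
seg 3 [178.6°–296.1°] uniform, h=30: full span → s += 30 → s = 36.0000
seg 4 [296.1°–360°] uniform, h=18: θ=313.4° here. β=17.3, B=63.9. 18·17.3/63.9 = 4.8732 → s = 40.8732
radial distance = base radius + s = 45 + 40.8732 = 85.8732

85.8732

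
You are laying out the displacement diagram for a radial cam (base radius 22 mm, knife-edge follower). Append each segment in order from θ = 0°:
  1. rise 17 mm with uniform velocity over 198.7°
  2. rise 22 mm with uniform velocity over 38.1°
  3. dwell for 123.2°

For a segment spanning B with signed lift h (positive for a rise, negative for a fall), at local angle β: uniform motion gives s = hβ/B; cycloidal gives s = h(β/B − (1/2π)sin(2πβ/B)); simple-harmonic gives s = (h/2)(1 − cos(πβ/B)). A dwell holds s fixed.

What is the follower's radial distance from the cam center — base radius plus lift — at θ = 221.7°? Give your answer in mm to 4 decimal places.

seg 1 [0°–198.7°] uniform, h=17: full span → s += 17 → s = 17.0000
seg 2 [198.7°–236.8°] uniform, h=22: θ=221.7° here. β=23, B=38.1. 22·23/38.1 = 13.2808 → s = 30.2808
radial distance = base radius + s = 22 + 30.2808 = 52.2808

52.2808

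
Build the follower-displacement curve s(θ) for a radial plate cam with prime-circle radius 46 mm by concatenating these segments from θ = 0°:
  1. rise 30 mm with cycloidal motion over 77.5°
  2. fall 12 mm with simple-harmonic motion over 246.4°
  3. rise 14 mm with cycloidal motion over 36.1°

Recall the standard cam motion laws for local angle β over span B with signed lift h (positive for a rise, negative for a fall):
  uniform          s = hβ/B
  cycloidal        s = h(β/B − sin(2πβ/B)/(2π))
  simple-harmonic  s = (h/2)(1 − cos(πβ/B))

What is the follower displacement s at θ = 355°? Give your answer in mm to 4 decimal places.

seg 1 [0°–77.5°] cycloidal, h=30: full span → s += 30 → s = 30.0000
seg 2 [77.5°–323.9°] simple-harmonic, h=-12: full span → s += -12 → s = 18.0000
seg 3 [323.9°–360°] cycloidal, h=14: θ=355° here. β=31.1, B=36.1. 14·(0.8615 − sin(2π·0.8615)/(2π)) = 13.7644 → s = 31.7644

31.7644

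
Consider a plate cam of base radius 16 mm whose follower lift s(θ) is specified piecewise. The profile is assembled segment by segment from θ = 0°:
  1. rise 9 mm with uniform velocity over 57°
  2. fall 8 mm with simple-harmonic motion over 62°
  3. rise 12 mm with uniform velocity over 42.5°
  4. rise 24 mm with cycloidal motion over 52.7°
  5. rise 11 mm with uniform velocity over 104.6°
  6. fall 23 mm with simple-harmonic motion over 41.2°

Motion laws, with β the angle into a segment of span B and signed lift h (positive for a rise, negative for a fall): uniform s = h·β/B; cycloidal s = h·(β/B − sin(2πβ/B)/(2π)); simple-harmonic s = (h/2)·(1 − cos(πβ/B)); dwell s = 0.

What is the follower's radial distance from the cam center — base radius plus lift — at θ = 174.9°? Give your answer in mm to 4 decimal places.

seg 1 [0°–57°] uniform, h=9: full span → s += 9 → s = 9.0000
seg 2 [57°–119°] simple-harmonic, h=-8: full span → s += -8 → s = 1.0000
seg 3 [119°–161.5°] uniform, h=12: full span → s += 12 → s = 13.0000
seg 4 [161.5°–214.2°] cycloidal, h=24: θ=174.9° here. β=13.4, B=52.7. 24·(0.2543 − sin(2π·0.2543)/(2π)) = 2.2841 → s = 15.2841
radial distance = base radius + s = 16 + 15.2841 = 31.2841

31.2841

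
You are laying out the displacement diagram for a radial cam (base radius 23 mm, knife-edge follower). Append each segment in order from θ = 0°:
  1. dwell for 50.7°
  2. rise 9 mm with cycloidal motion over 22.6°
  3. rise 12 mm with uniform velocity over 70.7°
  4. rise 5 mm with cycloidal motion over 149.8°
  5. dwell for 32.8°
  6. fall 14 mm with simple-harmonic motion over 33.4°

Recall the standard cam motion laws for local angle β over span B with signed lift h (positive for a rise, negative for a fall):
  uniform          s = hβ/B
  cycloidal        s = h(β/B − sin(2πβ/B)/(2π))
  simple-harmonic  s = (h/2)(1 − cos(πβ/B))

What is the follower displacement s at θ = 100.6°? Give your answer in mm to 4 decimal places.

seg 1 [0°–50.7°] dwell: s stays 0.0000
seg 2 [50.7°–73.3°] cycloidal, h=9: full span → s += 9 → s = 9.0000
seg 3 [73.3°–144°] uniform, h=12: θ=100.6° here. β=27.3, B=70.7. 12·27.3/70.7 = 4.6337 → s = 13.6337

13.6337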